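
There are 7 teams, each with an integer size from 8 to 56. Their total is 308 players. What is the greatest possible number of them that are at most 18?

2

Each value at 18 or below falls at least 56 − 18 = 38 short of the ceiling 56.
The ceiling total is 7 × 56 = 392, and we need 308, so at most ⌊(392 − 308)/38⌋ = 2 can be that low.
k = 2 is achieved by 2 values at 18 and 5 at 56, total 316; lower one of the 56's by 8 (still > 18) to reach 308.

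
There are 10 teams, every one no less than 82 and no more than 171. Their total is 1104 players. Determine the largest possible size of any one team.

Maximizing one value means minimizing the remaining 9.
The other 9 contribute at least 9 × 82 = 738, leaving at most 1104 − 738 = 366.
But each team is capped at 171, so the maximum is 171.
Achievable: one at 171 and the other 9 totalling 933, which fits since 9 × 82 ≤ 933 ≤ 9 × 171.

171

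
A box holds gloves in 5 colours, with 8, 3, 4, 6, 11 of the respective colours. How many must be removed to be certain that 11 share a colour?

In the worst case you take as many as possible of each colour without reaching 11: 8 + 3 + 4 + 6 + 10 = 31.
The next one must give 11 of some colour, so 31 + 1 = 32.

32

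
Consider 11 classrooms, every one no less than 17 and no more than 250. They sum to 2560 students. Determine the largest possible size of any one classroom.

Maximizing one value means minimizing the remaining 10.
The other 10 contribute at least 10 × 17 = 170, leaving at most 2560 − 170 = 2390.
But each classroom is capped at 250, so the maximum is 250.
Achievable: one at 250 and the other 10 totalling 2310, which fits since 10 × 17 ≤ 2310 ≤ 10 × 250.

250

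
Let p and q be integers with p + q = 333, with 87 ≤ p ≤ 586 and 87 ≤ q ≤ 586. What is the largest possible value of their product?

27722

With p + q fixed, pq peaks when the two are closest together.
Taking p = 166 and q = 167 (both in [87, 586]) gives pq = 27722.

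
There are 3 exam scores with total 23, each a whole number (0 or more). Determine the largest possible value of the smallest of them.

7

If every one of the 3 were at least 8, the total would be at least 3 × 8 = 24 > 23.
Equality holds with 1 value of 7 and 2 values of 8.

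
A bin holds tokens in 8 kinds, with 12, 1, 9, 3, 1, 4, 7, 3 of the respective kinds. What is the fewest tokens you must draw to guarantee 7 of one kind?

31

In the worst case you take as many as possible of each kind without reaching 7: 6 + 1 + 6 + 3 + 1 + 4 + 6 + 3 = 30.
The next one must give 7 of some kind, so 30 + 1 = 31.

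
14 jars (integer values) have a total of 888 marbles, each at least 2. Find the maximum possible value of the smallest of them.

63

The 14 values sum to 888, so their minimum is at most ⌊888/14⌋ = 63.
Achievable: 8 of them at 63 and 6 at 64 total 888.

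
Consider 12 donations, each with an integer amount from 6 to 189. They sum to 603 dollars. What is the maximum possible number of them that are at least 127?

If k of the values are ≥ 127, the total is ≥ 127k + 6(12 − k).
Setting 127k + 6(12 − k) ≤ 603 gives 121k ≤ 531, so k ≤ 4.
k = 4 is achieved by 4 values at 127 and 8 at 6, total 556; add 47 to one value (staying below 127) to reach 603.

4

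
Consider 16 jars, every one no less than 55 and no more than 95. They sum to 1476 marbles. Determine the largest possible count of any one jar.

Maximizing one value means minimizing the remaining 15.
The other 15 contribute at least 15 × 55 = 825, leaving at most 1476 − 825 = 651.
But each jar is capped at 95, so the maximum is 95.
Achievable: one at 95 and the other 15 totalling 1381, which fits since 15 × 55 ≤ 1381 ≤ 15 × 95.

95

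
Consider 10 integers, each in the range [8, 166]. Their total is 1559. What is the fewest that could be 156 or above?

Each value short of 156 is at most 155, costing at least 166 − 155 = 11 against the maximum total of 1660.
We can afford to lose at most 1660 − 1559 = 101, so at most ⌊101/11⌋ = 9 fall short, and at least 1 are ≥ 156.
Exactly 1 works: 1 value at 166 and 9 at 155 total 1561; lower one of the high values by 2 (still ≥ 156) to hit 1559.

1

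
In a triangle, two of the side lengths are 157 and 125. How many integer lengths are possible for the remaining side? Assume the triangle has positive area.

The triangle inequality gives |157 − 125| < c < 157 + 125, i.e. 32 < c < 282.
So c can be any integer from 33 to 281: 249 values.

249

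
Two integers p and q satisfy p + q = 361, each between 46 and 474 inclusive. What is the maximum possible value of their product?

32580

For a fixed sum, the product pq is largest when p and q are as close as possible.
Taking p = 180 and q = 181 (both in [46, 474]) gives pq = 32580.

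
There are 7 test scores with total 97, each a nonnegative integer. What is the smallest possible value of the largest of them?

Some value must be at least ⌈97/7⌉ = 14, since 7 × 13 = 91 < 97.
Taking 1 copy of 13 and 6 copies of 14 gives exactly 97, so 14 is attained.

14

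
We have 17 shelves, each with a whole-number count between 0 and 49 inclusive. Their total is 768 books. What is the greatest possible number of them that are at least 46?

16

If k of the values are ≥ 46, the total is ≥ 46k + 0(17 − k).
Setting 46k + 0(17 − k) ≤ 768 gives 46k ≤ 768, so k ≤ 16.
k = 16 is achieved by 16 values at 46 and 1 at 0, total 736; add 32 to one value (staying below 46) to reach 768.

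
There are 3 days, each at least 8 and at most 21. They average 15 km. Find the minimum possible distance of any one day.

Minimizing one value means maximizing the remaining 2.
The total is 3 × 15 = 45.
The other 2 can take up 2 × 21 = 42 ≥ 45 − 8, so one day can sit at its floor of 8.
Achievable: one at 8 and the other 2 totalling 37, which fits since 2 × 8 ≤ 37 ≤ 2 × 21.

8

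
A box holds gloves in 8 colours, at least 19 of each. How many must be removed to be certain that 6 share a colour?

41

In the worst case you draw 5 of each of the 8 colours: 8 × 5 = 40.
One more forces 6 of some colour, so 40 + 1 = 41.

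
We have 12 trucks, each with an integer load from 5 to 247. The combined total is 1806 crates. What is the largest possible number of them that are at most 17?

5

Suppose k of them are at most 17. Those contribute at most 17 each and the rest at most 247 each.
So the total is at most 17k + 247(12 − k) = 2964 − 230k. This must still be ≥ 1806, so k ≤ 5.
k = 5 is achieved by 5 values at 17 and 7 at 247, total 1814; lower one of the 247's by 8 (still > 17) to reach 1806.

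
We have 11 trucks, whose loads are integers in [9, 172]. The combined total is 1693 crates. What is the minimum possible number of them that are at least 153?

Suppose at most 11 − j of them reach 153; then j values are ≤ 152 and the rest ≤ 172.
The total is then ≤ 152·j + 172·(11 − j) = 1892 − 20j. For this to be ≥ 1693 we need j ≤ 9, so at least 11 − 9 = 2 must reach 153.
Exactly 2 works: 2 values at 172 and 9 at 152 total 1712; lower one of the high values by 19 (still ≥ 153) to hit 1693.

2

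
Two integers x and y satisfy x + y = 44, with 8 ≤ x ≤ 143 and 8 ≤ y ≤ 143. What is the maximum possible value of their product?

484

xy = x(44 − x) is maximized when x is as near 44/2 as the bounds allow.
Taking x = 22 and y = 22 (both in [8, 143]) gives xy = 484.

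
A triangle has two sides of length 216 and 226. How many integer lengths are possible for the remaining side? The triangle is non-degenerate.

The triangle inequality gives |216 − 226| < c < 216 + 226, i.e. 10 < c < 442.
So c can be any integer from 11 to 441: 431 values.

431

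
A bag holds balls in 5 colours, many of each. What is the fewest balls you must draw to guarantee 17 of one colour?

81

You could draw 16 of every colour without reaching 17 of any — 80 in all.
One more forces 17 of some colour, so 80 + 1 = 81.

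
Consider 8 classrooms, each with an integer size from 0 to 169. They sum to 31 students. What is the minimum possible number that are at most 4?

If only k of them are at most 4, the other 8 − k are at least 5, so the total is at least (8 − k)·5 + k·0.
This is ≤ 31, so (8 − k)·5 + 0k ≤ 31, which gives k ≥ 2.
Exactly 2 works: 2 values at 0 and 6 at 5 total 30; raise one of the low values by 1 (still ≤ 4) to hit 31.

2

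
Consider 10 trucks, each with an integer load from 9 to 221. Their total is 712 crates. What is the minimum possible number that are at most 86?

Let j be the number exceeding 86. Then the total is ≥ 87·j + 9·(10 − j) = 90 + 78j.
So 78j ≤ 622 and j ≤ 7; hence at least 10 − 7 = 3 are ≤ 86.
Exactly 3 works: 3 values at 9 and 7 at 87 total 636; raise one of the low values by 76 (still ≤ 86) to hit 712.

3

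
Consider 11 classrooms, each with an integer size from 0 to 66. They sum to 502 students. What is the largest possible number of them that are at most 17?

Each value at 17 or below falls at least 66 − 17 = 49 short of the ceiling 66.
The ceiling total is 11 × 66 = 726, and we need 502, so at most ⌊(726 − 502)/49⌋ = 4 can be that low.
k = 4 is achieved by 4 values at 17 and 7 at 66, total 530; lower one of the 66's by 28 (still > 17) to reach 502.

4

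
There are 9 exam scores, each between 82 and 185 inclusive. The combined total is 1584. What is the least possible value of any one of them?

To make one score as small as possible, make the other 8 as large as possible.
The other 8 contribute at most 8 × 185 = 1480, leaving at least 1584 − 1480 = 104.
Since 104 ≥ 82, this is achievable: one at 104 and 8 at 185.

104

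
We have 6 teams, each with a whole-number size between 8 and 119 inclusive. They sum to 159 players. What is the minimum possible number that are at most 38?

3

Let j be the number exceeding 38. Then the total is ≥ 39·j + 8·(6 − j) = 48 + 31j.
So 31j ≤ 111 and j ≤ 3; hence at least 6 − 3 = 3 are ≤ 38.
Exactly 3 works: 3 values at 8 and 3 at 39 total 141; raise one of the low values by 18 (still ≤ 38) to hit 159.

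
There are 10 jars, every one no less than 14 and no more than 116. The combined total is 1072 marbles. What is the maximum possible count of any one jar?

116

To make one jar as large as possible, make the other 9 as small as possible.
The other 9 contribute at least 9 × 14 = 126, leaving at most 1072 − 126 = 946.
But each jar is capped at 116, so the maximum is 116.
Achievable: one at 116 and the other 9 totalling 956, which fits since 9 × 14 ≤ 956 ≤ 9 × 116.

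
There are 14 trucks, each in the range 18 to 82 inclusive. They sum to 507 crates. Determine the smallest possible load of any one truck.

To make one truck as small as possible, make the other 13 as large as possible.
The other 13 can take up 13 × 82 = 1066 ≥ 507 − 18, so one truck can sit at its floor of 18.
Achievable: one at 18 and the other 13 totalling 489, which fits since 13 × 18 ≤ 489 ≤ 13 × 82.

18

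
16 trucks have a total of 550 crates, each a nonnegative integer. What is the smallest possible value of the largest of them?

The average is 550/16 > 34, so not all 16 can be 34 or less; the largest is ≥ 35.
Equality holds with 6 values of 35 and 10 values of 34.

35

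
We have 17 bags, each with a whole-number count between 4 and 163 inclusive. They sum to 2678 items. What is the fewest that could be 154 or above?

Each value short of 154 is at most 153, costing at least 163 − 153 = 10 against the maximum total of 2771.
We can afford to lose at most 2771 − 2678 = 93, so at most ⌊93/10⌋ = 9 fall short, and at least 8 are ≥ 154.
Exactly 8 works: 8 values at 163 and 9 at 153 total 2681; lower one of the high values by 3 (still ≥ 154) to hit 2678.

8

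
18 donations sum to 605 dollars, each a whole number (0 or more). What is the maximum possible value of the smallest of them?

33

If every one of the 18 were at least 34, the total would be at least 18 × 34 = 612 > 605.
Taking 7 copies of 33 and 11 copies of 34 gives exactly 605, so 33 is attained.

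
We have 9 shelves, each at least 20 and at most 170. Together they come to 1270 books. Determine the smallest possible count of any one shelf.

20

Minimizing one value means maximizing the remaining 8.
The other 8 can take up 8 × 170 = 1360 ≥ 1270 − 20, so one shelf can sit at its floor of 20.
Achievable: one at 20 and the other 8 totalling 1250, which fits since 8 × 20 ≤ 1250 ≤ 8 × 170.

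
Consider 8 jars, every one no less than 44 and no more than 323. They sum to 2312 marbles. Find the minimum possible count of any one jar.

51

Minimizing one value means maximizing the remaining 7.
The other 7 contribute at most 7 × 323 = 2261, leaving at least 2312 − 2261 = 51.
Since 51 ≥ 44, this is achievable: one at 51 and 7 at 323.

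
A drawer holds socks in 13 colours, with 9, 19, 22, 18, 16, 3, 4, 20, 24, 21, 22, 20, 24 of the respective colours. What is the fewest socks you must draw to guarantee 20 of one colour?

203

In the worst case you take as many as possible of each colour without reaching 20: 9 + 19 + 19 + 18 + 16 + 3 + 4 + 19 + 19 + 19 + 19 + 19 + 19 = 202.
The next one must give 20 of some colour, so 202 + 1 = 203.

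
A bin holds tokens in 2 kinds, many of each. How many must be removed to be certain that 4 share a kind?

In the worst case you draw 3 of each of the 2 kinds: 2 × 3 = 6.
One more forces 4 of some kind, so 6 + 1 = 7.

7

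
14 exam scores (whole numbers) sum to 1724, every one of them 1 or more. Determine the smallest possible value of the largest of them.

124

The 14 values sum to 1724, so their maximum is at least ⌈1724/14⌉ = 124.
Achievable: 2 of them at 124 and 12 at 123 total 1724.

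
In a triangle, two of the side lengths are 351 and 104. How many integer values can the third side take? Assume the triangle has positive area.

207

The triangle inequality gives |351 − 104| < c < 351 + 104, i.e. 247 < c < 455.
So c can be any integer from 248 to 454: 207 values.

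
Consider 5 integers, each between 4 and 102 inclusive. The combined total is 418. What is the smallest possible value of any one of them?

Minimizing one value means maximizing the remaining 4.
The other 4 contribute at most 4 × 102 = 408, leaving at least 418 − 408 = 10.
Since 10 ≥ 4, this is achievable: one at 10 and 4 at 102.

10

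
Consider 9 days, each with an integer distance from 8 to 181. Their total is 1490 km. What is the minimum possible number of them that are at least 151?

5

Suppose at most 9 − j of them reach 151; then j values are ≤ 150 and the rest ≤ 181.
The total is then ≤ 150·j + 181·(9 − j) = 1629 − 31j. For this to be ≥ 1490 we need j ≤ 4, so at least 9 − 4 = 5 must reach 151.
Exactly 5 works: 5 values at 181 and 4 at 150 total 1505; lower one of the high values by 15 (still ≥ 151) to hit 1490.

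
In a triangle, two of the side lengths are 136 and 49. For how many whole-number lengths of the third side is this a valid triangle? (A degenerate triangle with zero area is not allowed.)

The triangle inequality gives |136 − 49| < c < 136 + 49, i.e. 87 < c < 185.
So c can be any integer from 88 to 184: 97 values.

97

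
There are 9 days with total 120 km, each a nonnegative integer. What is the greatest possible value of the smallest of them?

13

If every one of the 9 were at least 14, the total would be at least 9 × 14 = 126 > 120.
Taking 6 copies of 13 and 3 copies of 14 gives exactly 120, so 13 is attained.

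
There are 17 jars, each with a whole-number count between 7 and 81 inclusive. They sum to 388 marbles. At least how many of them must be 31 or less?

If only k of them are at most 31, the other 17 − k are at least 32, so the total is at least (17 − k)·32 + k·7.
This is ≤ 388, so (17 − k)·32 + 7k ≤ 388, which gives k ≥ 7.
Exactly 7 works: 7 values at 7 and 10 at 32 total 369; raise one of the low values by 19 (still ≤ 31) to hit 388.

7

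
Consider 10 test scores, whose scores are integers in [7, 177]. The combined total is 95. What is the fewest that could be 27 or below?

Each value above 27 is at least 28, contributing at least 28 − 7 = 21 above the floor 7.
The sum exceeds the floor total 70 by 25, so at most ⌊25/21⌋ = 1 exceed 27, and at least 9 are ≤ 27.
Exactly 9 works: 9 values at 7 and 1 at 28 total 91; raise one of the low values by 4 (still ≤ 27) to hit 95.

9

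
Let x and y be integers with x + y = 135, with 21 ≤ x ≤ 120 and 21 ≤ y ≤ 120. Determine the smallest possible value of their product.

2394

xy = x(135 − x) is concave in x, so over [21, 114] it is minimized at an endpoint.
At the endpoint x = 21, y = 135 − 21 = 114, so xy = 21 × 114 = 2394.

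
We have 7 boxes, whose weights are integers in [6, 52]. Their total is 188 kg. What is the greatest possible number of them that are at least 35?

Suppose k of them are at least 35. Those contribute at least 35 each and the other 7 − k at least 6 each.
So the total is at least 35k + 6(7 − k) = 42 + 29k. This must be ≤ 188, giving k ≤ 5.
k = 5 is achieved by 5 values at 35 and 2 at 6, total 187; add 1 to one value (staying below 35) to reach 188.

5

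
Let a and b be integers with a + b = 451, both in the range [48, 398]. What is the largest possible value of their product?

ab = a(451 − a) is maximized when a is as near 451/2 as the bounds allow.
Taking a = 225 and b = 226 (both in [48, 398]) gives ab = 50850.

50850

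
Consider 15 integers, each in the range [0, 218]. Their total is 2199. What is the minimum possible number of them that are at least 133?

Each value short of 133 is at most 132, costing at least 218 − 132 = 86 against the maximum total of 3270.
We can afford to lose at most 3270 − 2199 = 1071, so at most ⌊1071/86⌋ = 12 fall short, and at least 3 are ≥ 133.
Exactly 3 works: 3 values at 218 and 12 at 132 total 2238; lower one of the high values by 39 (still ≥ 133) to hit 2199.

3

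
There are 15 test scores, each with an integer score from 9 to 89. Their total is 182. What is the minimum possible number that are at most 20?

Each value above 20 is at least 21, contributing at least 21 − 9 = 12 above the floor 9.
The sum exceeds the floor total 135 by 47, so at most ⌊47/12⌋ = 3 exceed 20, and at least 12 are ≤ 20.
Exactly 12 works: 12 values at 9 and 3 at 21 total 171; raise one of the low values by 11 (still ≤ 20) to hit 182.

12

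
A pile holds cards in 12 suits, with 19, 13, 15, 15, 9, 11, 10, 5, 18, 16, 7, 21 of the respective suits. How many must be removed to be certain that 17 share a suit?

In the worst case you take as many as possible of each suit without reaching 17: 16 + 13 + 15 + 15 + 9 + 11 + 10 + 5 + 16 + 16 + 7 + 16 = 149.
The next one must give 17 of some suit, so 149 + 1 = 150.

150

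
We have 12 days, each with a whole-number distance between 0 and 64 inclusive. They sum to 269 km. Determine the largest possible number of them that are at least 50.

With k values at 50 or above and the rest at least 0, the sum is at least 0 + 50k.
Since the sum is 269, we need 50k ≤ 269, i.e. k ≤ 5.
k = 5 is achieved by 5 values at 50 and 7 at 0, total 250; add 19 to one value (staying below 50) to reach 269.

5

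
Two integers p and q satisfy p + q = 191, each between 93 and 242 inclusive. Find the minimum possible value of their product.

Since p + q is fixed, pushing one of them to its bound minimizes the product.
At the endpoint p = 93, q = 191 − 93 = 98, so pq = 93 × 98 = 9114.

9114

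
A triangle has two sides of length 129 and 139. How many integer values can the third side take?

The triangle inequality gives |129 − 139| < c < 129 + 139, i.e. 10 < c < 268.
So c can be any integer from 11 to 267: 257 values.

257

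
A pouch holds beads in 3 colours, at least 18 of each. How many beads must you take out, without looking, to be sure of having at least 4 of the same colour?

You could draw 3 of every colour without reaching 4 of any — 9 in all.
One more forces 4 of some colour, so 9 + 1 = 10.

10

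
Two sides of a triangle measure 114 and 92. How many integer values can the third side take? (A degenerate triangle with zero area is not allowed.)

The triangle inequality gives |114 − 92| < c < 114 + 92, i.e. 22 < c < 206.
So c can be any integer from 23 to 205: 183 values.

183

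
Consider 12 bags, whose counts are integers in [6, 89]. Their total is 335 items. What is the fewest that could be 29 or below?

Each value above 29 is at least 30, contributing at least 30 − 6 = 24 above the floor 6.
The sum exceeds the floor total 72 by 263, so at most ⌊263/24⌋ = 10 exceed 29, and at least 2 are ≤ 29.
Exactly 2 works: 2 values at 6 and 10 at 30 total 312; raise one of the low values by 23 (still ≤ 29) to hit 335.

2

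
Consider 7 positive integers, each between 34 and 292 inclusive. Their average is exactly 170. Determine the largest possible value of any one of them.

292

To make one integer as large as possible, make the other 6 as small as possible.
The total is 7 × 170 = 1190.
The other 6 contribute at least 6 × 34 = 204, leaving at most 1190 − 204 = 986.
But each integer is capped at 292, so the maximum is 292.
Achievable: one at 292 and the other 6 totalling 898, which fits since 6 × 34 ≤ 898 ≤ 6 × 292.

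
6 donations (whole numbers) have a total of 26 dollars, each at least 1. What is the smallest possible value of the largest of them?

Some value must be at least ⌈26/6⌉ = 5, since 6 × 4 = 24 < 26.
Taking 4 copies of 4 and 2 copies of 5 gives exactly 26, so 5 is attained.

5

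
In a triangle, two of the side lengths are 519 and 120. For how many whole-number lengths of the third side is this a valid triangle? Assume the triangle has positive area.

The triangle inequality gives |519 − 120| < c < 519 + 120, i.e. 399 < c < 639.
So c can be any integer from 400 to 638: 239 values.

239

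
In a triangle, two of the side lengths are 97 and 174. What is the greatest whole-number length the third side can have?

270

The third side must be less than 97 + 174 = 271.
The largest integer below 271 is 270.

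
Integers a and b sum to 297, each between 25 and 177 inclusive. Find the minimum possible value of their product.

For a fixed sum, ab is smallest when a and b are as far apart as possible.
At the endpoint a = 120, b = 297 − 120 = 177, so ab = 120 × 177 = 21240.

21240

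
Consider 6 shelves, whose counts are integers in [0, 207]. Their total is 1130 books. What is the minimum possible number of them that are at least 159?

Suppose at most 6 − j of them reach 159; then j values are ≤ 158 and the rest ≤ 207.
The total is then ≤ 158·j + 207·(6 − j) = 1242 − 49j. For this to be ≥ 1130 we need j ≤ 2, so at least 6 − 2 = 4 must reach 159.
Exactly 4 works: 4 values at 207 and 2 at 158 total 1144; lower one of the high values by 14 (still ≥ 159) to hit 1130.

4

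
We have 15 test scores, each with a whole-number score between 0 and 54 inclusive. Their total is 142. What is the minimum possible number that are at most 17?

8

Let j be the number exceeding 17. Then the total is ≥ 18·j + 0·(15 − j) = 0 + 18j.
So 18j ≤ 142 and j ≤ 7; hence at least 15 − 7 = 8 are ≤ 17.
Exactly 8 works: 8 values at 0 and 7 at 18 total 126; raise one of the low values by 16 (still ≤ 17) to hit 142.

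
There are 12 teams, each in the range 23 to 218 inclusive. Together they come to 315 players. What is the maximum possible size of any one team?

Maximizing one value means minimizing the remaining 11.
The other 11 contribute at least 11 × 23 = 253, leaving at most 315 − 253 = 62.
Since 62 ≤ 218, this is achievable: one at 62 and 11 at 23.

62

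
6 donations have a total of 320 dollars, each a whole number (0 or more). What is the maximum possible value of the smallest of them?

The 6 values sum to 320, so their minimum is at most ⌊320/6⌋ = 53.
Taking 4 copies of 53 and 2 copies of 54 gives exactly 320, so 53 is attained.

53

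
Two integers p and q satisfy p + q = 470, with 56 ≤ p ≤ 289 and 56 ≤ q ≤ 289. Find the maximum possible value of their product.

With p + q fixed, pq peaks when the two are closest together.
Taking p = 235 and q = 235 (both in [56, 289]) gives pq = 55225.

55225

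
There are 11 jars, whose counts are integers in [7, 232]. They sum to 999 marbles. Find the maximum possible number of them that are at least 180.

If k of the values are ≥ 180, the total is ≥ 180k + 7(11 − k).
Setting 180k + 7(11 − k) ≤ 999 gives 173k ≤ 922, so k ≤ 5.
k = 5 is achieved by 5 values at 180 and 6 at 7, total 942; add 57 to one value (staying below 180) to reach 999.

5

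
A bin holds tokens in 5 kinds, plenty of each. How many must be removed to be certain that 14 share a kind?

In the worst case you draw 13 of each of the 5 kinds: 5 × 13 = 65.
One more forces 14 of some kind, so 65 + 1 = 66.

66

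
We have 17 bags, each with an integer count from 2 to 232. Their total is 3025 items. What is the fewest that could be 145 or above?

Suppose at most 17 − j of them reach 145; then j values are ≤ 144 and the rest ≤ 232.
The total is then ≤ 144·j + 232·(17 − j) = 3944 − 88j. For this to be ≥ 3025 we need j ≤ 10, so at least 17 − 10 = 7 must reach 145.
Exactly 7 works: 7 values at 232 and 10 at 144 total 3064; lower one of the high values by 39 (still ≥ 145) to hit 3025.

7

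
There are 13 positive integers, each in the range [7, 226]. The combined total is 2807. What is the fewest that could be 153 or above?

12

Suppose at most 13 − j of them reach 153; then j values are ≤ 152 and the rest ≤ 226.
The total is then ≤ 152·j + 226·(13 − j) = 2938 − 74j. For this to be ≥ 2807 we need j ≤ 1, so at least 13 − 1 = 12 must reach 153.
Exactly 12 works: 12 values at 226 and 1 at 152 total 2864; lower one of the high values by 57 (still ≥ 153) to hit 2807.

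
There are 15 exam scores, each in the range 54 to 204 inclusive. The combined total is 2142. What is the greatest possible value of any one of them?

204

Maximizing one value means minimizing the remaining 14.
The other 14 contribute at least 14 × 54 = 756, leaving at most 2142 − 756 = 1386.
But each score is capped at 204, so the maximum is 204.
Achievable: one at 204 and the other 14 totalling 1938, which fits since 14 × 54 ≤ 1938 ≤ 14 × 204.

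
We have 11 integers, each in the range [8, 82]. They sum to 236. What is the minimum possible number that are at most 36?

6

Each value above 36 is at least 37, contributing at least 37 − 8 = 29 above the floor 8.
The sum exceeds the floor total 88 by 148, so at most ⌊148/29⌋ = 5 exceed 36, and at least 6 are ≤ 36.
Exactly 6 works: 6 values at 8 and 5 at 37 total 233; raise one of the low values by 3 (still ≤ 36) to hit 236.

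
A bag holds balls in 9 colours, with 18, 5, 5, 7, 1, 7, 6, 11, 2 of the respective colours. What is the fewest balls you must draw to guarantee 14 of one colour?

58

In the worst case you take as many as possible of each colour without reaching 14: 13 + 5 + 5 + 7 + 1 + 7 + 6 + 11 + 2 = 57.
The next one must give 14 of some colour, so 57 + 1 = 58.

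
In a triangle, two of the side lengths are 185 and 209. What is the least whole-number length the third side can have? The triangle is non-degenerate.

25

The third side must exceed |185 − 209| = 24.
The smallest integer above 24 is 25.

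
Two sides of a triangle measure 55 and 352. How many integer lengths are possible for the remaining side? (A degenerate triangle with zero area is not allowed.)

The triangle inequality gives |55 − 352| < c < 55 + 352, i.e. 297 < c < 407.
So c can be any integer from 298 to 406: 109 values.

109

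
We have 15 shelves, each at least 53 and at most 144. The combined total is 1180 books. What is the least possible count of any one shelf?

To make one shelf as small as possible, make the other 14 as large as possible.
The other 14 can take up 14 × 144 = 2016 ≥ 1180 − 53, so one shelf can sit at its floor of 53.
Achievable: one at 53 and the other 14 totalling 1127, which fits since 14 × 53 ≤ 1127 ≤ 14 × 144.

53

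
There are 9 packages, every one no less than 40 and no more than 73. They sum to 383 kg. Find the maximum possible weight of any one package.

63

To make one package as large as possible, make the other 8 as small as possible.
The other 8 contribute at least 8 × 40 = 320, leaving at most 383 − 320 = 63.
Since 63 ≤ 73, this is achievable: one at 63 and 8 at 40.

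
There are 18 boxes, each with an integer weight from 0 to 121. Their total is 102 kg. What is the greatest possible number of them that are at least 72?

1

With k values at 72 or above and the rest at least 0, the sum is at least 0 + 72k.
Since the sum is 102, we need 72k ≤ 102, i.e. k ≤ 1.
k = 1 is achieved by 1 value at 72 and 17 at 0, total 72; add 30 to one value (staying below 72) to reach 102.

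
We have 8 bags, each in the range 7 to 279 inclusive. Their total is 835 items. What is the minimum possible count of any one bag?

7

Minimizing one value means maximizing the remaining 7.
The other 7 can take up 7 × 279 = 1953 ≥ 835 − 7, so one bag can sit at its floor of 7.
Achievable: one at 7 and the other 7 totalling 828, which fits since 7 × 7 ≤ 828 ≤ 7 × 279.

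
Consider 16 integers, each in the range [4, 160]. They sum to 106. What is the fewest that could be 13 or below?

Each value above 13 is at least 14, contributing at least 14 − 4 = 10 above the floor 4.
The sum exceeds the floor total 64 by 42, so at most ⌊42/10⌋ = 4 exceed 13, and at least 12 are ≤ 13.
Exactly 12 works: 12 values at 4 and 4 at 14 total 104; raise one of the low values by 2 (still ≤ 13) to hit 106.

12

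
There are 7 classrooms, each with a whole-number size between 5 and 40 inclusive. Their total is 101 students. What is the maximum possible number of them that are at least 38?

Suppose k of them are at least 38. Those contribute at least 38 each and the other 7 − k at least 5 each.
So the total is at least 38k + 5(7 − k) = 35 + 33k. This must be ≤ 101, giving k ≤ 2.
k = 2 is achieved by 2 values at 38 and 5 at 5, total 101.

2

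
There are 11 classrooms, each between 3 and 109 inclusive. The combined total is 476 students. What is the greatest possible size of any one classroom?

To make one classroom as large as possible, make the other 10 as small as possible.
The other 10 contribute at least 10 × 3 = 30, leaving at most 476 − 30 = 446.
But each classroom is capped at 109, so the maximum is 109.
Achievable: one at 109 and the other 10 totalling 367, which fits since 10 × 3 ≤ 367 ≤ 10 × 109.

109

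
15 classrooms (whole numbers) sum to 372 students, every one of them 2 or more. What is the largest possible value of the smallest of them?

The 15 values sum to 372, so their minimum is at most ⌊372/15⌋ = 24.
Equality holds with 3 values of 24 and 12 values of 25.

24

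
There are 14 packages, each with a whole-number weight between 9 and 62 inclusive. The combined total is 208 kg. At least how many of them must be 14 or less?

If only k of them are at most 14, the other 14 − k are at least 15, so the total is at least (14 − k)·15 + k·9.
This is ≤ 208, so (14 − k)·15 + 9k ≤ 208, which gives k ≥ 1.
Exactly 1 works: 1 value at 9 and 13 at 15 total 204; raise one of the low values by 4 (still ≤ 14) to hit 208.

1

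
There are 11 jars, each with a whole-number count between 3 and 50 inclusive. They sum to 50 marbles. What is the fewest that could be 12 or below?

Let j be the number exceeding 12. Then the total is ≥ 13·j + 3·(11 − j) = 33 + 10j.
So 10j ≤ 17 and j ≤ 1; hence at least 11 − 1 = 10 are ≤ 12.
Exactly 10 works: 10 values at 3 and 1 at 13 total 43; raise one of the low values by 7 (still ≤ 12) to hit 50.

10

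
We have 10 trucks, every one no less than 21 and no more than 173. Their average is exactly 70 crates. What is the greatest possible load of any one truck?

173

Maximizing one value means minimizing the remaining 9.
The total is 10 × 70 = 700.
The other 9 contribute at least 9 × 21 = 189, leaving at most 700 − 189 = 511.
But each truck is capped at 173, so the maximum is 173.
Achievable: one at 173 and the other 9 totalling 527, which fits since 9 × 21 ≤ 527 ≤ 9 × 173.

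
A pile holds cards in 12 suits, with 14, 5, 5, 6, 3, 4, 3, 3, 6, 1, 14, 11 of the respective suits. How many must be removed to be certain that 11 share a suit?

In the worst case you take as many as possible of each suit without reaching 11: 10 + 5 + 5 + 6 + 3 + 4 + 3 + 3 + 6 + 1 + 10 + 10 = 66.
The next one must give 11 of some suit, so 66 + 1 = 67.

67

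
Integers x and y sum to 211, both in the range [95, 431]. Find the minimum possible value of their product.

11020

Since x + y is fixed, pushing one of them to its bound minimizes the product.
The extreme feasible split is x = 95, y = 116, giving xy = 11020.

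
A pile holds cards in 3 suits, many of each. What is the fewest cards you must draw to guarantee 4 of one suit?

You could draw 3 of every suit without reaching 4 of any — 9 in all.
One more forces 4 of some suit, so 9 + 1 = 10.

10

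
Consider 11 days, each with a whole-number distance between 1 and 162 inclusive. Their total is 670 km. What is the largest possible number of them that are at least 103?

If k of the values are ≥ 103, the total is ≥ 103k + 1(11 − k).
Setting 103k + 1(11 − k) ≤ 670 gives 102k ≤ 659, so k ≤ 6.
k = 6 is achieved by 6 values at 103 and 5 at 1, total 623; add 47 to one value (staying below 103) to reach 670.

6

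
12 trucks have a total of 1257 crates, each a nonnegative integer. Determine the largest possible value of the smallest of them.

104

The 12 values sum to 1257, so their minimum is at most ⌊1257/12⌋ = 104.
Equality holds with 3 values of 104 and 9 values of 105.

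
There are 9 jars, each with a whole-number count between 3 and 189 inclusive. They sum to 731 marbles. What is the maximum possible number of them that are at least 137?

5

With k values at 137 or above and the rest at least 3, the sum is at least 27 + 134k.
Since the sum is 731, we need 134k ≤ 704, i.e. k ≤ 5.
k = 5 is achieved by 5 values at 137 and 4 at 3, total 697; add 34 to one value (staying below 137) to reach 731.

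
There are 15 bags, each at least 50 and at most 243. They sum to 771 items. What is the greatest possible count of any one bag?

71

Maximizing one value means minimizing the remaining 14.
The other 14 contribute at least 14 × 50 = 700, leaving at most 771 − 700 = 71.
Since 71 ≤ 243, this is achievable: one at 71 and 14 at 50.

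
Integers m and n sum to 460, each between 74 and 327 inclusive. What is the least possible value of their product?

mn = m(460 − m) is concave in m, so over [133, 327] it is minimized at an endpoint.
At the endpoint m = 133, n = 460 − 133 = 327, so mn = 133 × 327 = 43491.

43491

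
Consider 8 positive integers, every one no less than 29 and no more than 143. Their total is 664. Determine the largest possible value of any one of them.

To make one integer as large as possible, make the other 7 as small as possible.
The other 7 contribute at least 7 × 29 = 203, leaving at most 664 − 203 = 461.
But each integer is capped at 143, so the maximum is 143.
Achievable: one at 143 and the other 7 totalling 521, which fits since 7 × 29 ≤ 521 ≤ 7 × 143.

143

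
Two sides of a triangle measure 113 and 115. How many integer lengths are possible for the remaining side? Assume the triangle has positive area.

The triangle inequality gives |113 − 115| < c < 113 + 115, i.e. 2 < c < 228.
So c can be any integer from 3 to 227: 225 values.

225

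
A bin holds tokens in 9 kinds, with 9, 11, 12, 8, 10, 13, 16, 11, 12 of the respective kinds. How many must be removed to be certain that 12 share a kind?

In the worst case you take as many as possible of each kind without reaching 12: 9 + 11 + 11 + 8 + 10 + 11 + 11 + 11 + 11 = 93.
The next one must give 12 of some kind, so 93 + 1 = 94.

94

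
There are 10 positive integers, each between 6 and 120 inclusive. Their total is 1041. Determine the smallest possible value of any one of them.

6

Minimizing one value means maximizing the remaining 9.
The other 9 can take up 9 × 120 = 1080 ≥ 1041 − 6, so one integer can sit at its floor of 6.
Achievable: one at 6 and the other 9 totalling 1035, which fits since 9 × 6 ≤ 1035 ≤ 9 × 120.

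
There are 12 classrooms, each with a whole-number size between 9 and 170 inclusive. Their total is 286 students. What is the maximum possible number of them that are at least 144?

With k values at 144 or above and the rest at least 9, the sum is at least 108 + 135k.
Since the sum is 286, we need 135k ≤ 178, i.e. k ≤ 1.
k = 1 is achieved by 1 value at 144 and 11 at 9, total 243; add 43 to one value (staying below 144) to reach 286.

1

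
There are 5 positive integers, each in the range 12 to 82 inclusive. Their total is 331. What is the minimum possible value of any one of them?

12

To make one integer as small as possible, make the other 4 as large as possible.
The other 4 can take up 4 × 82 = 328 ≥ 331 − 12, so one integer can sit at its floor of 12.
Achievable: one at 12 and the other 4 totalling 319, which fits since 4 × 12 ≤ 319 ≤ 4 × 82.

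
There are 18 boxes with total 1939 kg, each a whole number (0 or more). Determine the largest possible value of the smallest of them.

107

The 18 values sum to 1939, so their minimum is at most ⌊1939/18⌋ = 107.
Taking 5 copies of 107 and 13 copies of 108 gives exactly 1939, so 107 is attained.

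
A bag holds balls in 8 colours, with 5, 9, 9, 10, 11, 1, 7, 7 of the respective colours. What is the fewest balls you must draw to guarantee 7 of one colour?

In the worst case you take as many as possible of each colour without reaching 7: 5 + 6 + 6 + 6 + 6 + 1 + 6 + 6 = 42.
The next one must give 7 of some colour, so 42 + 1 = 43.

43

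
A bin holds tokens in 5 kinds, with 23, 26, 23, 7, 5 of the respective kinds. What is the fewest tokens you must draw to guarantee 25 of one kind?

83

In the worst case you take as many as possible of each kind without reaching 25: 23 + 24 + 23 + 7 + 5 = 82.
The next one must give 25 of some kind, so 82 + 1 = 83.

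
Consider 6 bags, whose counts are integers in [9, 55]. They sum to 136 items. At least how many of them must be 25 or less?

Let j be the number exceeding 25. Then the total is ≥ 26·j + 9·(6 − j) = 54 + 17j.
So 17j ≤ 82 and j ≤ 4; hence at least 6 − 4 = 2 are ≤ 25.
Exactly 2 works: 2 values at 9 and 4 at 26 total 122; raise one of the low values by 14 (still ≤ 25) to hit 136.

2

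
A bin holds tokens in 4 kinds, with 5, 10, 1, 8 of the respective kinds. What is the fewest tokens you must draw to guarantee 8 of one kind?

21

In the worst case you take as many as possible of each kind without reaching 8: 5 + 7 + 1 + 7 = 20.
The next one must give 8 of some kind, so 20 + 1 = 21.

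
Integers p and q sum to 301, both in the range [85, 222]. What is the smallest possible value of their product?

pq = p(301 − p) is concave in p, so over [85, 216] it is minimized at an endpoint.
At the endpoint p = 85, q = 301 − 85 = 216, so pq = 85 × 216 = 18360.

18360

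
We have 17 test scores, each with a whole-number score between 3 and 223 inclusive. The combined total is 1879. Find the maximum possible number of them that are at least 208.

8

With k values at 208 or above and the rest at least 3, the sum is at least 51 + 205k.
Since the sum is 1879, we need 205k ≤ 1828, i.e. k ≤ 8.
k = 8 is achieved by 8 values at 208 and 9 at 3, total 1691; add 188 to one value (staying below 208) to reach 1879.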